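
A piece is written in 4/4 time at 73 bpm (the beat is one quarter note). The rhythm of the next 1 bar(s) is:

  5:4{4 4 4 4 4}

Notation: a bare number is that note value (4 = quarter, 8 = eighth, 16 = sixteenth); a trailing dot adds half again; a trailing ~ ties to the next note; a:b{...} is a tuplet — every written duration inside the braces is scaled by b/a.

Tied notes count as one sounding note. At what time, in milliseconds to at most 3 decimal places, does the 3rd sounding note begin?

note 3 onset = 8/5b = 1315.068ms

1. 0.0ms @ 0 + 657.534ms (4/5)
2. 657.534ms @ 4/5 + 657.534ms (4/5)
3. 1315.068ms @ 8/5 + 657.534ms (4/5)
4. 1972.603ms @ 12/5 + 657.534ms (4/5)
5. 2630.137ms @ 16/5 + 657.534ms (4/5)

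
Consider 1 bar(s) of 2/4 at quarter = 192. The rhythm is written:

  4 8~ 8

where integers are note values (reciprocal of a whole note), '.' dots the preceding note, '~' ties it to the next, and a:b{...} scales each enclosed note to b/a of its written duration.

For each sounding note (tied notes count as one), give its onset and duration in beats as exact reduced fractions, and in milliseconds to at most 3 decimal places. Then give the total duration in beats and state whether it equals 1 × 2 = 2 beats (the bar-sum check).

1) 0.0ms=0b +312.5ms=1b
2) 312.5ms=1b +312.5ms=1b
Σ=2b of 2 (192bpm 2/4) — PASS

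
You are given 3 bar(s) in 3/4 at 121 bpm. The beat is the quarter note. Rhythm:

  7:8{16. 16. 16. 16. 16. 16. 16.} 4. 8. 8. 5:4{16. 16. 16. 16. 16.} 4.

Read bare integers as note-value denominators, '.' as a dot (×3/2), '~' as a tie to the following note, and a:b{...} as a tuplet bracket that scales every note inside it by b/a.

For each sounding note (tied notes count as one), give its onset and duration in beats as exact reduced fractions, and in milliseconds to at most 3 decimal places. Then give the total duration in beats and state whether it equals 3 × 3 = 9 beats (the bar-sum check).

1) 0.0ms=0b +212.515ms=3/7b
2) 212.515ms=3/7b +212.515ms=3/7b
3) 425.03ms=6/7b +212.515ms=3/7b
4) 637.544ms=9/7b +212.515ms=3/7b
5) 850.059ms=12/7b +212.515ms=3/7b
6) 1062.574ms=15/7b +212.515ms=3/7b
7) 1275.089ms=18/7b +212.515ms=3/7b
8) 1487.603ms=3b +743.802ms=3/2b
9) 2231.405ms=9/2b +371.901ms=3/4b
10) 2603.306ms=21/4b +371.901ms=3/4b
11) 2975.207ms=6b +148.76ms=3/10b
12) 3123.967ms=63/10b +148.76ms=3/10b
13) 3272.727ms=33/5b +148.76ms=3/10b
14) 3421.488ms=69/10b +148.76ms=3/10b
15) 3570.248ms=36/5b +148.76ms=3/10b
16) 3719.008ms=15/2b +743.802ms=3/2b
Σ=9b of 9 (121bpm 3/4) — PASS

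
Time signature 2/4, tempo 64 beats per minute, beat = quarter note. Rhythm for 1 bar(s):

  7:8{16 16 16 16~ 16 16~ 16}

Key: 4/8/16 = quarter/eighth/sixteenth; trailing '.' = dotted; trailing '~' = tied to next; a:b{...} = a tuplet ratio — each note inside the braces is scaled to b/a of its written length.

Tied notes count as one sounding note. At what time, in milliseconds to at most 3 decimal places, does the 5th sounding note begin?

note 5 onset = 10/7b = 1339.286ms

1. 0.0ms @ 0 + 267.857ms (2/7)
2. 267.857ms @ 2/7 + 267.857ms (2/7)
3. 535.714ms @ 4/7 + 267.857ms (2/7)
4. 803.571ms @ 6/7 + 535.714ms (4/7)
5. 1339.286ms @ 10/7 + 535.714ms (4/7)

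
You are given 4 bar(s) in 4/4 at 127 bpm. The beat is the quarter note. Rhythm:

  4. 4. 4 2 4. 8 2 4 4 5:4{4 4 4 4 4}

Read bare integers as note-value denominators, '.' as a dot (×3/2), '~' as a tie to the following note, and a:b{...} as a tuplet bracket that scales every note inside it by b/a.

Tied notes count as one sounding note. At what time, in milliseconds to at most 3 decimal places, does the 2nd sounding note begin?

1. 0.0ms @ 0 + 708.661ms (3/2)
2. 708.661ms @ 3/2 + 708.661ms (3/2)
3. 1417.323ms @ 3 + 472.441ms (1)
4. 1889.764ms @ 4 + 944.882ms (2)
5. 2834.646ms @ 6 + 708.661ms (3/2)
6. 3543.307ms @ 15/2 + 236.22ms (1/2)
7. 3779.528ms @ 8 + 944.882ms (2)
8. 4724.409ms @ 10 + 472.441ms (1)
9. 5196.85ms @ 11 + 472.441ms (1)
10. 5669.291ms @ 12 + 377.953ms (4/5)
11. 6047.244ms @ 64/5 + 377.953ms (4/5)
12. 6425.197ms @ 68/5 + 377.953ms (4/5)
13. 6803.15ms @ 72/5 + 377.953ms (4/5)
14. 7181.102ms @ 76/5 + 377.953ms (4/5)

note 2 onset = 3/2b = 708.661ms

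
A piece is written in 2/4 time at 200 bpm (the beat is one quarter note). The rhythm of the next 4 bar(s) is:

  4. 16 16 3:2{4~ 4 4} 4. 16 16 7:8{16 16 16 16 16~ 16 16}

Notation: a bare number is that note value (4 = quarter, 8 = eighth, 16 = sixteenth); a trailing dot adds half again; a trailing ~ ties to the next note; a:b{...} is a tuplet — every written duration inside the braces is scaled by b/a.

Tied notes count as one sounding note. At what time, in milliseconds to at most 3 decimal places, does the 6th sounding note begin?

note 6 onset = 4b = 1200.0ms

1. 0.0ms @ 0 + 450.0ms (3/2)
2. 450.0ms @ 3/2 + 75.0ms (1/4)
3. 525.0ms @ 7/4 + 75.0ms (1/4)
4. 600.0ms @ 2 + 400.0ms (4/3)
5. 1000.0ms @ 10/3 + 200.0ms (2/3)
6. 1200.0ms @ 4 + 450.0ms (3/2)
7. 1650.0ms @ 11/2 + 75.0ms (1/4)
8. 1725.0ms @ 23/4 + 75.0ms (1/4)
9. 1800.0ms @ 6 + 85.714ms (2/7)
10. 1885.714ms @ 44/7 + 85.714ms (2/7)
11. 1971.429ms @ 46/7 + 85.714ms (2/7)
12. 2057.143ms @ 48/7 + 85.714ms (2/7)
13. 2142.857ms @ 50/7 + 171.429ms (4/7)
14. 2314.286ms @ 54/7 + 85.714ms (2/7)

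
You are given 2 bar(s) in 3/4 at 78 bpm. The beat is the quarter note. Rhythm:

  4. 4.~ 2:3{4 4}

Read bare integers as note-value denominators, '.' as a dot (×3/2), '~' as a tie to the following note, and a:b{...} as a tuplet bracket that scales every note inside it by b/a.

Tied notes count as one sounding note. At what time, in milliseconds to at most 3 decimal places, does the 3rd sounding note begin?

note 3 onset = 9/2b = 3461.538ms

1. 0.0ms @ 0 + 1153.846ms (3/2)
2. 1153.846ms @ 3/2 + 2307.692ms (3)
3. 3461.538ms @ 9/2 + 1153.846ms (3/2)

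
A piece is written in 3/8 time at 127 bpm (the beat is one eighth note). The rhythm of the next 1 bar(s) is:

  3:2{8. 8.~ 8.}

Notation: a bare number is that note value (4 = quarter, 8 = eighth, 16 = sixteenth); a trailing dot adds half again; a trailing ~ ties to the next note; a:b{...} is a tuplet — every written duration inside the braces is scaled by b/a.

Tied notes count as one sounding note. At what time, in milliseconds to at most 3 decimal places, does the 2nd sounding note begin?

1. 0.0ms @ 0 + 472.441ms (1)
2. 472.441ms @ 1 + 944.882ms (2)

note 2 onset = 1b = 472.441ms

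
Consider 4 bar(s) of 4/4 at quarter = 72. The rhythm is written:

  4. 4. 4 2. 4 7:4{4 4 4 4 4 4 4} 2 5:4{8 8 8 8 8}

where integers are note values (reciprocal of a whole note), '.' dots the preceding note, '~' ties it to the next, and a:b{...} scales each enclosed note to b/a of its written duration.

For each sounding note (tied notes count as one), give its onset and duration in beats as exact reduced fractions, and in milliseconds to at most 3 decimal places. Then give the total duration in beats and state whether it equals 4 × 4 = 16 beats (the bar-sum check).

1) 0.0ms=0b +1250.0ms=3/2b
2) 1250.0ms=3/2b +1250.0ms=3/2b
3) 2500.0ms=3b +833.333ms=1b
4) 3333.333ms=4b +2500.0ms=3b
5) 5833.333ms=7b +833.333ms=1b
6) 6666.667ms=8b +476.19ms=4/7b
7) 7142.857ms=60/7b +476.19ms=4/7b
8) 7619.048ms=64/7b +476.19ms=4/7b
9) 8095.238ms=68/7b +476.19ms=4/7b
10) 8571.429ms=72/7b +476.19ms=4/7b
11) 9047.619ms=76/7b +476.19ms=4/7b
12) 9523.81ms=80/7b +476.19ms=4/7b
13) 10000.0ms=12b +1666.667ms=2b
14) 11666.667ms=14b +333.333ms=2/5b
15) 12000.0ms=72/5b +333.333ms=2/5b
16) 12333.333ms=74/5b +333.333ms=2/5b
17) 12666.667ms=76/5b +333.333ms=2/5b
18) 13000.0ms=78/5b +333.333ms=2/5b
Σ=16b of 16 (72bpm 4/4) — PASS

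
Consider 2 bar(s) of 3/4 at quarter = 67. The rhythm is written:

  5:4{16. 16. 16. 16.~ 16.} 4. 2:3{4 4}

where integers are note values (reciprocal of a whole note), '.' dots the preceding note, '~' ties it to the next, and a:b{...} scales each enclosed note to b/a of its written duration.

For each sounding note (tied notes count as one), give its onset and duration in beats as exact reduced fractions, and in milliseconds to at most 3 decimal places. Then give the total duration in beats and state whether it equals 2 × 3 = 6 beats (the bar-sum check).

1) 0.0ms=0b +268.657ms=3/10b
2) 268.657ms=3/10b +268.657ms=3/10b
3) 537.313ms=3/5b +268.657ms=3/10b
4) 805.97ms=9/10b +537.313ms=3/5b
5) 1343.284ms=3/2b +1343.284ms=3/2b
6) 2686.567ms=3b +1343.284ms=3/2b
7) 4029.851ms=9/2b +1343.284ms=3/2b
Σ=6b of 6 (67bpm 3/4) — PASS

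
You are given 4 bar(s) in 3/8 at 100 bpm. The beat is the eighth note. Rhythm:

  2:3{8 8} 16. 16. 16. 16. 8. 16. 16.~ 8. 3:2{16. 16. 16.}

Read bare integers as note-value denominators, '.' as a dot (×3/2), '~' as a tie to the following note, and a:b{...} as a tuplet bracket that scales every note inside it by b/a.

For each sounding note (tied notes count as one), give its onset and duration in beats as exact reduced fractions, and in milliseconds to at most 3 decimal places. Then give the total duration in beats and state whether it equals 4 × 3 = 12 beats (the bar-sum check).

1) 0.0ms=0b +900.0ms=3/2b
2) 900.0ms=3/2b +900.0ms=3/2b
3) 1800.0ms=3b +450.0ms=3/4b
4) 2250.0ms=15/4b +450.0ms=3/4b
5) 2700.0ms=9/2b +450.0ms=3/4b
6) 3150.0ms=21/4b +450.0ms=3/4b
7) 3600.0ms=6b +900.0ms=3/2b
8) 4500.0ms=15/2b +450.0ms=3/4b
9) 4950.0ms=33/4b +1350.0ms=9/4b
10) 6300.0ms=21/2b +300.0ms=1/2b
11) 6600.0ms=11b +300.0ms=1/2b
12) 6900.0ms=23/2b +300.0ms=1/2b
Σ=12b of 12 (100bpm 3/8) — PASS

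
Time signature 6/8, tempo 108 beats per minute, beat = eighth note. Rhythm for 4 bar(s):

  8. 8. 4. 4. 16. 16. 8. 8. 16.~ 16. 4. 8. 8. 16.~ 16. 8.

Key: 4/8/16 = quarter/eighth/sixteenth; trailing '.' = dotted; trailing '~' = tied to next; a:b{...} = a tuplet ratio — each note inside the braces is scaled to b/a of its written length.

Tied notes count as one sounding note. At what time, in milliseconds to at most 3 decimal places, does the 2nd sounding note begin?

note 2 onset = 3/2b = 833.333ms

1. 0.0ms @ 0 + 833.333ms (3/2)
2. 833.333ms @ 3/2 + 833.333ms (3/2)
3. 1666.667ms @ 3 + 1666.667ms (3)
4. 3333.333ms @ 6 + 1666.667ms (3)
5. 5000.0ms @ 9 + 416.667ms (3/4)
6. 5416.667ms @ 39/4 + 416.667ms (3/4)
7. 5833.333ms @ 21/2 + 833.333ms (3/2)
8. 6666.667ms @ 12 + 833.333ms (3/2)
9. 7500.0ms @ 27/2 + 833.333ms (3/2)
10. 8333.333ms @ 15 + 1666.667ms (3)
11. 10000.0ms @ 18 + 833.333ms (3/2)
12. 10833.333ms @ 39/2 + 833.333ms (3/2)
13. 11666.667ms @ 21 + 833.333ms (3/2)
14. 12500.0ms @ 45/2 + 833.333ms (3/2)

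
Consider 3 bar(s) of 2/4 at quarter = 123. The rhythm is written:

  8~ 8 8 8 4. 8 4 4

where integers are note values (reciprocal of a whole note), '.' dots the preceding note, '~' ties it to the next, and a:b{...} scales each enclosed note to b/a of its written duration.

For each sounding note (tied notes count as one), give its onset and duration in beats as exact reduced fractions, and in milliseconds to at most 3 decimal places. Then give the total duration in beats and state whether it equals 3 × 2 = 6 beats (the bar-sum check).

1) 0.0ms=0b +487.805ms=1b
2) 487.805ms=1b +243.902ms=1/2b
3) 731.707ms=3/2b +243.902ms=1/2b
4) 975.61ms=2b +731.707ms=3/2b
5) 1707.317ms=7/2b +243.902ms=1/2b
6) 1951.22ms=4b +487.805ms=1b
7) 2439.024ms=5b +487.805ms=1b
Σ=6b of 6 (123bpm 2/4) — PASS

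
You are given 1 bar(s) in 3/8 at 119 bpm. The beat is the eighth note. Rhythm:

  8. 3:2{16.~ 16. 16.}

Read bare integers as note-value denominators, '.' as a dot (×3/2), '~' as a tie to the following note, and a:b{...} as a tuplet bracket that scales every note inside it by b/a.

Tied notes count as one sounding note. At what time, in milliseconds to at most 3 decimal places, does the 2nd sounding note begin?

1. 0.0ms @ 0 + 756.303ms (3/2)
2. 756.303ms @ 3/2 + 504.202ms (1)
3. 1260.504ms @ 5/2 + 252.101ms (1/2)

note 2 onset = 3/2b = 756.303ms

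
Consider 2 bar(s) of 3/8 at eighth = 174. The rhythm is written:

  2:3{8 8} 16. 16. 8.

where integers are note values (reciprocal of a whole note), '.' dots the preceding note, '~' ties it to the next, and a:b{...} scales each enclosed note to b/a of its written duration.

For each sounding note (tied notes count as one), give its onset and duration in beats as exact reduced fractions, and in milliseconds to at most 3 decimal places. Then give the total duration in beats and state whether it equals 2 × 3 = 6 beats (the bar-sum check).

1) 0.0ms=0b +517.241ms=3/2b
2) 517.241ms=3/2b +517.241ms=3/2b
3) 1034.483ms=3b +258.621ms=3/4b
4) 1293.103ms=15/4b +258.621ms=3/4b
5) 1551.724ms=9/2b +517.241ms=3/2b
Σ=6b of 6 (174bpm 3/8) — PASS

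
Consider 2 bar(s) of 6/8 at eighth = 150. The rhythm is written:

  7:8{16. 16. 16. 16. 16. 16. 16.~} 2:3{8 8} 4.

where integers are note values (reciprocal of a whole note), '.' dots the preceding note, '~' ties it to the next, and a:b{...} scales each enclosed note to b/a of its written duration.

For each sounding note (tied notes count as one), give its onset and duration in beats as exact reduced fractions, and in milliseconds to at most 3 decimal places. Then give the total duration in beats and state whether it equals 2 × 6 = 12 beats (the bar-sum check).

1) 0.0ms=0b +342.857ms=6/7b
2) 342.857ms=6/7b +342.857ms=6/7b
3) 685.714ms=12/7b +342.857ms=6/7b
4) 1028.571ms=18/7b +342.857ms=6/7b
5) 1371.429ms=24/7b +342.857ms=6/7b
6) 1714.286ms=30/7b +342.857ms=6/7b
7) 2057.143ms=36/7b +942.857ms=33/14b
8) 3000.0ms=15/2b +600.0ms=3/2b
9) 3600.0ms=9b +1200.0ms=3b
Σ=12b of 12 (150bpm 6/8) — PASS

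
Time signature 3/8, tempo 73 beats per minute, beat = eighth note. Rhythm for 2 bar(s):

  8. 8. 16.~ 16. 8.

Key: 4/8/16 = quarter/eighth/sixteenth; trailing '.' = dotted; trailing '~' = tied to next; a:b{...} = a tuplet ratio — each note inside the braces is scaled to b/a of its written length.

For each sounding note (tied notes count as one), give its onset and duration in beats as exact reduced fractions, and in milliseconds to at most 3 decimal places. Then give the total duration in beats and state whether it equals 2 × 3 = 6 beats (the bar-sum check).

1) 0.0ms=0b +1232.877ms=3/2b
2) 1232.877ms=3/2b +1232.877ms=3/2b
3) 2465.753ms=3b +1232.877ms=3/2b
4) 3698.63ms=9/2b +1232.877ms=3/2b
Σ=6b of 6 (73bpm 3/8) — PASS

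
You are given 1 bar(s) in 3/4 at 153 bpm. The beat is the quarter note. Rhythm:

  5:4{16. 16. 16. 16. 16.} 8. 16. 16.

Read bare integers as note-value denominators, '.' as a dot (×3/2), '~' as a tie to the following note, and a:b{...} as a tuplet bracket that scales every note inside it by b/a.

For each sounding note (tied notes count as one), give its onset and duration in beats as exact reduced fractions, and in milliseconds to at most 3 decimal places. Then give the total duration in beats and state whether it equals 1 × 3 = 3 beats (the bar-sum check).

1) 0.0ms=0b +117.647ms=3/10b
2) 117.647ms=3/10b +117.647ms=3/10b
3) 235.294ms=3/5b +117.647ms=3/10b
4) 352.941ms=9/10b +117.647ms=3/10b
5) 470.588ms=6/5b +117.647ms=3/10b
6) 588.235ms=3/2b +294.118ms=3/4b
7) 882.353ms=9/4b +147.059ms=3/8b
8) 1029.412ms=21/8b +147.059ms=3/8b
Σ=3b of 3 (153bpm 3/4) — PASS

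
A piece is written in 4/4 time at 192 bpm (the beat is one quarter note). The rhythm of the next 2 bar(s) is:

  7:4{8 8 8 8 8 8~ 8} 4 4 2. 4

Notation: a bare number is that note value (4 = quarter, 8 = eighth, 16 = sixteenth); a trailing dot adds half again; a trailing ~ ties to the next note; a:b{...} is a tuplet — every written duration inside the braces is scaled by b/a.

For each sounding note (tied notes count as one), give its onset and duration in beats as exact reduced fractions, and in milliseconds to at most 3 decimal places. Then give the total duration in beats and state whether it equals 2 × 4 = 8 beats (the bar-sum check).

1) 0.0ms=0b +89.286ms=2/7b
2) 89.286ms=2/7b +89.286ms=2/7b
3) 178.571ms=4/7b +89.286ms=2/7b
4) 267.857ms=6/7b +89.286ms=2/7b
5) 357.143ms=8/7b +89.286ms=2/7b
6) 446.429ms=10/7b +178.571ms=4/7b
7) 625.0ms=2b +312.5ms=1b
8) 937.5ms=3b +312.5ms=1b
9) 1250.0ms=4b +937.5ms=3b
10) 2187.5ms=7b +312.5ms=1b
Σ=8b of 8 (192bpm 4/4) — PASS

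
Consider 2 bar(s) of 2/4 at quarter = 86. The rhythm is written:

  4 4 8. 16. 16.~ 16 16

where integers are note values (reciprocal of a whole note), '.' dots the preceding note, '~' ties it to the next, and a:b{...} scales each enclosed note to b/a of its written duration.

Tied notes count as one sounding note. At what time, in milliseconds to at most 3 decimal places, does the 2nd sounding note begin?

1. 0.0ms @ 0 + 697.674ms (1)
2. 697.674ms @ 1 + 697.674ms (1)
3. 1395.349ms @ 2 + 523.256ms (3/4)
4. 1918.605ms @ 11/4 + 261.628ms (3/8)
5. 2180.233ms @ 25/8 + 436.047ms (5/8)
6. 2616.279ms @ 15/4 + 174.419ms (1/4)

note 2 onset = 1b = 697.674ms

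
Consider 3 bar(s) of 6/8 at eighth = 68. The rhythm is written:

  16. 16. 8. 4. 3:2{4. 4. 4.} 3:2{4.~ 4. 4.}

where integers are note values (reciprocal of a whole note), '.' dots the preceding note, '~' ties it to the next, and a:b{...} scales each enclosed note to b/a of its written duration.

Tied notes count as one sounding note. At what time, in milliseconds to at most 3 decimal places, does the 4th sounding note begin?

1. 0.0ms @ 0 + 661.765ms (3/4)
2. 661.765ms @ 3/4 + 661.765ms (3/4)
3. 1323.529ms @ 3/2 + 1323.529ms (3/2)
4. 2647.059ms @ 3 + 2647.059ms (3)
5. 5294.118ms @ 6 + 1764.706ms (2)
6. 7058.824ms @ 8 + 1764.706ms (2)
7. 8823.529ms @ 10 + 1764.706ms (2)
8. 10588.235ms @ 12 + 3529.412ms (4)
9. 14117.647ms @ 16 + 1764.706ms (2)

note 4 onset = 3b = 2647.059ms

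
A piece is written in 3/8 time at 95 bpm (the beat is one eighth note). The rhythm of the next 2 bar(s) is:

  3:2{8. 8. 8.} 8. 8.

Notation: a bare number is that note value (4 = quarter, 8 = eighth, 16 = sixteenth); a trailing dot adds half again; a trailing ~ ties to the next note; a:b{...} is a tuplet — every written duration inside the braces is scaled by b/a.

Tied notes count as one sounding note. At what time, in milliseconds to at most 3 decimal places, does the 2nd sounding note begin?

note 2 onset = 1b = 631.579ms

1. 0.0ms @ 0 + 631.579ms (1)
2. 631.579ms @ 1 + 631.579ms (1)
3. 1263.158ms @ 2 + 631.579ms (1)
4. 1894.737ms @ 3 + 947.368ms (3/2)
5. 2842.105ms @ 9/2 + 947.368ms (3/2)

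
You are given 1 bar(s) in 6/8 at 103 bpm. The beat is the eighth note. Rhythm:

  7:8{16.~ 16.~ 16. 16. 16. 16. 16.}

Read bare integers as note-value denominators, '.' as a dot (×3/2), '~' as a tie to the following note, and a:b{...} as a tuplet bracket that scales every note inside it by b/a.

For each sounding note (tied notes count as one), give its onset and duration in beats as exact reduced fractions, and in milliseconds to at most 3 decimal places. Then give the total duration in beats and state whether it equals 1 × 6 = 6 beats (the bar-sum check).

1) 0.0ms=0b +1497.92ms=18/7b
2) 1497.92ms=18/7b +499.307ms=6/7b
3) 1997.226ms=24/7b +499.307ms=6/7b
4) 2496.533ms=30/7b +499.307ms=6/7b
5) 2995.839ms=36/7b +499.307ms=6/7b
Σ=6b of 6 (103bpm 6/8) — PASS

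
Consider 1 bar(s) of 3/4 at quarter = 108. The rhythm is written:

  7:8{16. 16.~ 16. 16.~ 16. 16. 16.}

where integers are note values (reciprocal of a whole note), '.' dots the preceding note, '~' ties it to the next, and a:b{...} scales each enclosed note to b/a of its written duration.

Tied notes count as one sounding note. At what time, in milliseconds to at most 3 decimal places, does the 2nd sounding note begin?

note 2 onset = 3/7b = 238.095ms

1. 0.0ms @ 0 + 238.095ms (3/7)
2. 238.095ms @ 3/7 + 476.19ms (6/7)
3. 714.286ms @ 9/7 + 476.19ms (6/7)
4. 1190.476ms @ 15/7 + 238.095ms (3/7)
5. 1428.571ms @ 18/7 + 238.095ms (3/7)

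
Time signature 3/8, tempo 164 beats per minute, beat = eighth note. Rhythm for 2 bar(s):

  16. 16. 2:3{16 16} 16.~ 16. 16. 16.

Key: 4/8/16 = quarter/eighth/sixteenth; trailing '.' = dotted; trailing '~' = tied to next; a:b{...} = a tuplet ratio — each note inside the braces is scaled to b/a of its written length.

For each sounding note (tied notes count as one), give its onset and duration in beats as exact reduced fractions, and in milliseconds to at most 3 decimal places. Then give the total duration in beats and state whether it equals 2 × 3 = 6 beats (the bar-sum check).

1) 0.0ms=0b +274.39ms=3/4b
2) 274.39ms=3/4b +274.39ms=3/4b
3) 548.78ms=3/2b +274.39ms=3/4b
4) 823.171ms=9/4b +274.39ms=3/4b
5) 1097.561ms=3b +548.78ms=3/2b
6) 1646.341ms=9/2b +274.39ms=3/4b
7) 1920.732ms=21/4b +274.39ms=3/4b
Σ=6b of 6 (164bpm 3/8) — PASS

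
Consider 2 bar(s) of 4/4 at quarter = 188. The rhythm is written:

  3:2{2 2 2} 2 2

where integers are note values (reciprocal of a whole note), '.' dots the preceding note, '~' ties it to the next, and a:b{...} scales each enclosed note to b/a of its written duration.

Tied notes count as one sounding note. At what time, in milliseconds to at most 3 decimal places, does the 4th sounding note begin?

note 4 onset = 4b = 1276.596ms

1. 0.0ms @ 0 + 425.532ms (4/3)
2. 425.532ms @ 4/3 + 425.532ms (4/3)
3. 851.064ms @ 8/3 + 425.532ms (4/3)
4. 1276.596ms @ 4 + 638.298ms (2)
5. 1914.894ms @ 6 + 638.298ms (2)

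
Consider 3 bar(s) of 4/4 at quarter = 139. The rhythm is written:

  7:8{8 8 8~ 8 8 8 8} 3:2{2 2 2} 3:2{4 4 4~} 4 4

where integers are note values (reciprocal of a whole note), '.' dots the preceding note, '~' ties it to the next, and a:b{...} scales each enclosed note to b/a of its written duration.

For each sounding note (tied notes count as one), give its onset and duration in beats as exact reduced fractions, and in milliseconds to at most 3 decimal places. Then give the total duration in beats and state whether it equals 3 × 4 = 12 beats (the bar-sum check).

1) 0.0ms=0b +246.66ms=4/7b
2) 246.66ms=4/7b +246.66ms=4/7b
3) 493.32ms=8/7b +493.32ms=8/7b
4) 986.639ms=16/7b +246.66ms=4/7b
5) 1233.299ms=20/7b +246.66ms=4/7b
6) 1479.959ms=24/7b +246.66ms=4/7b
7) 1726.619ms=4b +575.54ms=4/3b
8) 2302.158ms=16/3b +575.54ms=4/3b
9) 2877.698ms=20/3b +575.54ms=4/3b
10) 3453.237ms=8b +287.77ms=2/3b
11) 3741.007ms=26/3b +287.77ms=2/3b
12) 4028.777ms=28/3b +719.424ms=5/3b
13) 4748.201ms=11b +431.655ms=1b
Σ=12b of 12 (139bpm 4/4) — PASS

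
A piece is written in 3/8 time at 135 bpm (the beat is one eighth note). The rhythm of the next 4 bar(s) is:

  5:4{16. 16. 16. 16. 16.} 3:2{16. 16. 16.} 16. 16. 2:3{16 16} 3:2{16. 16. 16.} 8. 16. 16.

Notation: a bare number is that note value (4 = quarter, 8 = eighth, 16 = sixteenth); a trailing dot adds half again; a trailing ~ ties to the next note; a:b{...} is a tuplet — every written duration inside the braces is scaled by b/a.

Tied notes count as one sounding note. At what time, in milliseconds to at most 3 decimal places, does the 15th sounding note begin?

1. 0.0ms @ 0 + 266.667ms (3/5)
2. 266.667ms @ 3/5 + 266.667ms (3/5)
3. 533.333ms @ 6/5 + 266.667ms (3/5)
4. 800.0ms @ 9/5 + 266.667ms (3/5)
5. 1066.667ms @ 12/5 + 266.667ms (3/5)
6. 1333.333ms @ 3 + 222.222ms (1/2)
7. 1555.556ms @ 7/2 + 222.222ms (1/2)
8. 1777.778ms @ 4 + 222.222ms (1/2)
9. 2000.0ms @ 9/2 + 333.333ms (3/4)
10. 2333.333ms @ 21/4 + 333.333ms (3/4)
11. 2666.667ms @ 6 + 333.333ms (3/4)
12. 3000.0ms @ 27/4 + 333.333ms (3/4)
13. 3333.333ms @ 15/2 + 222.222ms (1/2)
14. 3555.556ms @ 8 + 222.222ms (1/2)
15. 3777.778ms @ 17/2 + 222.222ms (1/2)
16. 4000.0ms @ 9 + 666.667ms (3/2)
17. 4666.667ms @ 21/2 + 333.333ms (3/4)
18. 5000.0ms @ 45/4 + 333.333ms (3/4)

note 15 onset = 17/2b = 3777.778ms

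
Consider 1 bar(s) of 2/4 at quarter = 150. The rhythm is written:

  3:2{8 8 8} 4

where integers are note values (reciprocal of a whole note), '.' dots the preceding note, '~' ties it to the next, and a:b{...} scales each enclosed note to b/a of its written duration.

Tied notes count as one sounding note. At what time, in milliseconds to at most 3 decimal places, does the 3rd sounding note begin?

note 3 onset = 2/3b = 266.667ms

1. 0.0ms @ 0 + 133.333ms (1/3)
2. 133.333ms @ 1/3 + 133.333ms (1/3)
3. 266.667ms @ 2/3 + 133.333ms (1/3)
4. 400.0ms @ 1 + 400.0ms (1)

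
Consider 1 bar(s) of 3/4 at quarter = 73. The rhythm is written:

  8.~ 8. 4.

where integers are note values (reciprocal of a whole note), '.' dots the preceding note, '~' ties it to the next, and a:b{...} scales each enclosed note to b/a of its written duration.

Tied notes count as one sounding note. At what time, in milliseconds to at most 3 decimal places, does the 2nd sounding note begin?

note 2 onset = 3/2b = 1232.877ms

1. 0.0ms @ 0 + 1232.877ms (3/2)
2. 1232.877ms @ 3/2 + 1232.877ms (3/2)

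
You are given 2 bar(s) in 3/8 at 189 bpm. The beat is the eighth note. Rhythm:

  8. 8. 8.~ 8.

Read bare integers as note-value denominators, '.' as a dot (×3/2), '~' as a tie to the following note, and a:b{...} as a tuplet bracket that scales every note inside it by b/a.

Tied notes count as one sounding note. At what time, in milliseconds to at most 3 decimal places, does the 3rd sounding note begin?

1. 0.0ms @ 0 + 476.19ms (3/2)
2. 476.19ms @ 3/2 + 476.19ms (3/2)
3. 952.381ms @ 3 + 952.381ms (3)

note 3 onset = 3b = 952.381ms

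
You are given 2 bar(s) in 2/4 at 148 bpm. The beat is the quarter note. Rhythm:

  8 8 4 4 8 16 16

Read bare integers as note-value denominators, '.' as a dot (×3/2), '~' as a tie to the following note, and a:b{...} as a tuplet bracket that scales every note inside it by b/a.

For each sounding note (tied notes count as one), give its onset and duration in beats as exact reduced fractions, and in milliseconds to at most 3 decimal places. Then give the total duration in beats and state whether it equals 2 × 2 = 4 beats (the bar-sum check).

1) 0.0ms=0b +202.703ms=1/2b
2) 202.703ms=1/2b +202.703ms=1/2b
3) 405.405ms=1b +405.405ms=1b
4) 810.811ms=2b +405.405ms=1b
5) 1216.216ms=3b +202.703ms=1/2b
6) 1418.919ms=7/2b +101.351ms=1/4b
7) 1520.27ms=15/4b +101.351ms=1/4b
Σ=4b of 4 (148bpm 2/4) — PASS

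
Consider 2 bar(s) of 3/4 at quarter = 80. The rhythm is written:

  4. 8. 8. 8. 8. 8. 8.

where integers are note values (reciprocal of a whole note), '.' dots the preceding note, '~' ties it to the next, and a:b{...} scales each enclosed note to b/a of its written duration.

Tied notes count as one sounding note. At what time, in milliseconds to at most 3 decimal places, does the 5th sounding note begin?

1. 0.0ms @ 0 + 1125.0ms (3/2)
2. 1125.0ms @ 3/2 + 562.5ms (3/4)
3. 1687.5ms @ 9/4 + 562.5ms (3/4)
4. 2250.0ms @ 3 + 562.5ms (3/4)
5. 2812.5ms @ 15/4 + 562.5ms (3/4)
6. 3375.0ms @ 9/2 + 562.5ms (3/4)
7. 3937.5ms @ 21/4 + 562.5ms (3/4)

note 5 onset = 15/4b = 2812.5ms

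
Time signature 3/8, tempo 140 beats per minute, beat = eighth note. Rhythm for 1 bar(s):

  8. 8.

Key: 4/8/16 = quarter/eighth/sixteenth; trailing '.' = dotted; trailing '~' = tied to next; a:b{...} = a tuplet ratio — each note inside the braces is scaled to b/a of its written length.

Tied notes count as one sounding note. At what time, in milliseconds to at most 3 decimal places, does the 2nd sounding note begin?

note 2 onset = 3/2b = 642.857ms

1. 0.0ms @ 0 + 642.857ms (3/2)
2. 642.857ms @ 3/2 + 642.857ms (3/2)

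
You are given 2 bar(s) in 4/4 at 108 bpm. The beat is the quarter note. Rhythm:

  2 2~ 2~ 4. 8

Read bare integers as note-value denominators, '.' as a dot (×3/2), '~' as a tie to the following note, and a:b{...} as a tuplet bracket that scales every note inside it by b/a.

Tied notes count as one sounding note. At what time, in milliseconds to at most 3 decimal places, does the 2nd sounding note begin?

note 2 onset = 2b = 1111.111ms

1. 0.0ms @ 0 + 1111.111ms (2)
2. 1111.111ms @ 2 + 3055.556ms (11/2)
3. 4166.667ms @ 15/2 + 277.778ms (1/2)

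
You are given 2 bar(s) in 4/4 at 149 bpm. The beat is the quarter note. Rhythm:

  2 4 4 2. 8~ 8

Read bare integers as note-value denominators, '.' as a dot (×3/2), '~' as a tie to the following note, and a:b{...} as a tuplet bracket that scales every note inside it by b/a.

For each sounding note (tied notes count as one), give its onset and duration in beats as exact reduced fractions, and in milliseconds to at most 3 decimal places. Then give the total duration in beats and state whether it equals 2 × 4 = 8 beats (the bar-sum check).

1) 0.0ms=0b +805.369ms=2b
2) 805.369ms=2b +402.685ms=1b
3) 1208.054ms=3b +402.685ms=1b
4) 1610.738ms=4b +1208.054ms=3b
5) 2818.792ms=7b +402.685ms=1b
Σ=8b of 8 (149bpm 4/4) — PASS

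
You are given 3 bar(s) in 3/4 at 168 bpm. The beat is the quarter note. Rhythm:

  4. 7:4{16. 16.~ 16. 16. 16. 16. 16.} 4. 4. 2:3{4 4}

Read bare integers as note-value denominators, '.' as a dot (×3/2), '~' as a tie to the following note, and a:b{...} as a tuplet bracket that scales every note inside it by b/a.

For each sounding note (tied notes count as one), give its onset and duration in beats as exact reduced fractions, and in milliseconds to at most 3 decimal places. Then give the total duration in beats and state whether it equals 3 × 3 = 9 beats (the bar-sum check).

1) 0.0ms=0b +535.714ms=3/2b
2) 535.714ms=3/2b +76.531ms=3/14b
3) 612.245ms=12/7b +153.061ms=3/7b
4) 765.306ms=15/7b +76.531ms=3/14b
5) 841.837ms=33/14b +76.531ms=3/14b
6) 918.367ms=18/7b +76.531ms=3/14b
7) 994.898ms=39/14b +76.531ms=3/14b
8) 1071.429ms=3b +535.714ms=3/2b
9) 1607.143ms=9/2b +535.714ms=3/2b
10) 2142.857ms=6b +535.714ms=3/2b
11) 2678.571ms=15/2b +535.714ms=3/2b
Σ=9b of 9 (168bpm 3/4) — PASS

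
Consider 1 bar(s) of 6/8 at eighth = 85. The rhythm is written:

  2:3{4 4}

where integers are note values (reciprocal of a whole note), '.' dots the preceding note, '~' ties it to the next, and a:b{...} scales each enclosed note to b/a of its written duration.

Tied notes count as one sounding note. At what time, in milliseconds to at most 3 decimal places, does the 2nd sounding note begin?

note 2 onset = 3b = 2117.647ms

1. 0.0ms @ 0 + 2117.647ms (3)
2. 2117.647ms @ 3 + 2117.647ms (3)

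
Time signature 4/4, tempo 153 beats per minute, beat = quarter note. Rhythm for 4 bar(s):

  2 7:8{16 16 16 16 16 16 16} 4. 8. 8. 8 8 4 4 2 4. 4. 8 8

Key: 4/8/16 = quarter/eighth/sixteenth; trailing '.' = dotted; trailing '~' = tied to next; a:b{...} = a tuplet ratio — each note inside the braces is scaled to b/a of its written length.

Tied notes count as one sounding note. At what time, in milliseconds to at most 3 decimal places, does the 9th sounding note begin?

note 9 onset = 4b = 1568.627ms

1. 0.0ms @ 0 + 784.314ms (2)
2. 784.314ms @ 2 + 112.045ms (2/7)
3. 896.359ms @ 16/7 + 112.045ms (2/7)
4. 1008.403ms @ 18/7 + 112.045ms (2/7)
5. 1120.448ms @ 20/7 + 112.045ms (2/7)
6. 1232.493ms @ 22/7 + 112.045ms (2/7)
7. 1344.538ms @ 24/7 + 112.045ms (2/7)
8. 1456.583ms @ 26/7 + 112.045ms (2/7)
9. 1568.627ms @ 4 + 588.235ms (3/2)
10. 2156.863ms @ 11/2 + 294.118ms (3/4)
11. 2450.98ms @ 25/4 + 294.118ms (3/4)
12. 2745.098ms @ 7 + 196.078ms (1/2)
13. 2941.176ms @ 15/2 + 196.078ms (1/2)
14. 3137.255ms @ 8 + 392.157ms (1)
15. 3529.412ms @ 9 + 392.157ms (1)
16. 3921.569ms @ 10 + 784.314ms (2)
17. 4705.882ms @ 12 + 588.235ms (3/2)
18. 5294.118ms @ 27/2 + 588.235ms (3/2)
19. 5882.353ms @ 15 + 196.078ms (1/2)
20. 6078.431ms @ 31/2 + 196.078ms (1/2)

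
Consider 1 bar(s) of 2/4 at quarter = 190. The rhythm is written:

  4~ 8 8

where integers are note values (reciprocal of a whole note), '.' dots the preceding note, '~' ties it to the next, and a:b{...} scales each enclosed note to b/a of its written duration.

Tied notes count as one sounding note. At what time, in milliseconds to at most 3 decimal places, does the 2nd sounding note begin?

1. 0.0ms @ 0 + 473.684ms (3/2)
2. 473.684ms @ 3/2 + 157.895ms (1/2)

note 2 onset = 3/2b = 473.684ms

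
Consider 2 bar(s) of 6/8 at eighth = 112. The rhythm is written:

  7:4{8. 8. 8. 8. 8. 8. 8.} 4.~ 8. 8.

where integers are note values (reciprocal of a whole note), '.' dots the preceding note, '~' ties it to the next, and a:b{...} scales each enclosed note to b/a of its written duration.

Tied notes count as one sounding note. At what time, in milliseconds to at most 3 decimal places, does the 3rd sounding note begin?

1. 0.0ms @ 0 + 459.184ms (6/7)
2. 459.184ms @ 6/7 + 459.184ms (6/7)
3. 918.367ms @ 12/7 + 459.184ms (6/7)
4. 1377.551ms @ 18/7 + 459.184ms (6/7)
5. 1836.735ms @ 24/7 + 459.184ms (6/7)
6. 2295.918ms @ 30/7 + 459.184ms (6/7)
7. 2755.102ms @ 36/7 + 459.184ms (6/7)
8. 3214.286ms @ 6 + 2410.714ms (9/2)
9. 5625.0ms @ 21/2 + 803.571ms (3/2)

note 3 onset = 12/7b = 918.367ms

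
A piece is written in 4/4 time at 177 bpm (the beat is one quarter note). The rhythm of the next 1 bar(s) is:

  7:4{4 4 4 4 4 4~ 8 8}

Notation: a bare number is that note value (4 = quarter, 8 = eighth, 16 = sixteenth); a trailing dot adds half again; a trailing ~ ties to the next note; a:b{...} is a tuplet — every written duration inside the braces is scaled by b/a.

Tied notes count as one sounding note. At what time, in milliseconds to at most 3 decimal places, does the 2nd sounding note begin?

1. 0.0ms @ 0 + 193.705ms (4/7)
2. 193.705ms @ 4/7 + 193.705ms (4/7)
3. 387.409ms @ 8/7 + 193.705ms (4/7)
4. 581.114ms @ 12/7 + 193.705ms (4/7)
5. 774.818ms @ 16/7 + 193.705ms (4/7)
6. 968.523ms @ 20/7 + 290.557ms (6/7)
7. 1259.08ms @ 26/7 + 96.852ms (2/7)

note 2 onset = 4/7b = 193.705ms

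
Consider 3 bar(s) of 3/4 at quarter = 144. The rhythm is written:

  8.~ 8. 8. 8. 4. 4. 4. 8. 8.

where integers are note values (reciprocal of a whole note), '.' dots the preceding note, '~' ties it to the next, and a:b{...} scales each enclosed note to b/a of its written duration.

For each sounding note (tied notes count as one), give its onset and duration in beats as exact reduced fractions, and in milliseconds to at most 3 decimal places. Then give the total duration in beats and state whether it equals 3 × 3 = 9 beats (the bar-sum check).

1) 0.0ms=0b +625.0ms=3/2b
2) 625.0ms=3/2b +312.5ms=3/4b
3) 937.5ms=9/4b +312.5ms=3/4b
4) 1250.0ms=3b +625.0ms=3/2b
5) 1875.0ms=9/2b +625.0ms=3/2b
6) 2500.0ms=6b +625.0ms=3/2b
7) 3125.0ms=15/2b +312.5ms=3/4b
8) 3437.5ms=33/4b +312.5ms=3/4b
Σ=9b of 9 (144bpm 3/4) — PASS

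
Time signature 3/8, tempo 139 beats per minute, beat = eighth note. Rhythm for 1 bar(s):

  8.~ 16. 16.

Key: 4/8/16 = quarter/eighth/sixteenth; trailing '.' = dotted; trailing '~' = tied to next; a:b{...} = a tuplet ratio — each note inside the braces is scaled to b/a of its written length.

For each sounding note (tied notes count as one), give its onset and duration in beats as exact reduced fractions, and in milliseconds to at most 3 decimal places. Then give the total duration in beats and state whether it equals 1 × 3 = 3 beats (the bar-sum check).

1) 0.0ms=0b +971.223ms=9/4b
2) 971.223ms=9/4b +323.741ms=3/4b
Σ=3b of 3 (139bpm 3/8) — PASS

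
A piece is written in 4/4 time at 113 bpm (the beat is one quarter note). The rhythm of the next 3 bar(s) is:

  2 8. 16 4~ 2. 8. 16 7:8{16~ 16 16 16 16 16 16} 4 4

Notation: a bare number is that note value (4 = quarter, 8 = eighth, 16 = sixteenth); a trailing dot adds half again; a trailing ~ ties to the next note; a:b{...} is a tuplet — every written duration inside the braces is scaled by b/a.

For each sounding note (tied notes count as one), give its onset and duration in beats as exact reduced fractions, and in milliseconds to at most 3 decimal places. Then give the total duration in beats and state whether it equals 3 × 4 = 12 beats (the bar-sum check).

1) 0.0ms=0b +1061.947ms=2b
2) 1061.947ms=2b +398.23ms=3/4b
3) 1460.177ms=11/4b +132.743ms=1/4b
4) 1592.92ms=3b +2123.894ms=4b
5) 3716.814ms=7b +398.23ms=3/4b
6) 4115.044ms=31/4b +132.743ms=1/4b
7) 4247.788ms=8b +303.413ms=4/7b
8) 4551.201ms=60/7b +151.707ms=2/7b
9) 4702.908ms=62/7b +151.707ms=2/7b
10) 4854.614ms=64/7b +151.707ms=2/7b
11) 5006.321ms=66/7b +151.707ms=2/7b
12) 5158.028ms=68/7b +151.707ms=2/7b
13) 5309.735ms=10b +530.973ms=1b
14) 5840.708ms=11b +530.973ms=1b
Σ=12b of 12 (113bpm 4/4) — PASS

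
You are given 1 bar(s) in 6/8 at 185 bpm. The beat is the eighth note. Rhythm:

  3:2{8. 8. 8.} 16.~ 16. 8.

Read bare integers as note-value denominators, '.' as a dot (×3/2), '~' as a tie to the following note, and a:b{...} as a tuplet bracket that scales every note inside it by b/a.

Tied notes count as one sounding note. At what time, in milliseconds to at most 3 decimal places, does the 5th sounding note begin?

note 5 onset = 9/2b = 1459.459ms

1. 0.0ms @ 0 + 324.324ms (1)
2. 324.324ms @ 1 + 324.324ms (1)
3. 648.649ms @ 2 + 324.324ms (1)
4. 972.973ms @ 3 + 486.486ms (3/2)
5. 1459.459ms @ 9/2 + 486.486ms (3/2)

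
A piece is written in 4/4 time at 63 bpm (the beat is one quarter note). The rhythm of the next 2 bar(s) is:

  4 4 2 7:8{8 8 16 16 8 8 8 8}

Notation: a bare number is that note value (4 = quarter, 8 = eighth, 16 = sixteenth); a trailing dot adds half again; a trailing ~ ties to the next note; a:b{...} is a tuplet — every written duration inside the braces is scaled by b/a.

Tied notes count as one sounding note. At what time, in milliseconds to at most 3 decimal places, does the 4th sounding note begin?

1. 0.0ms @ 0 + 952.381ms (1)
2. 952.381ms @ 1 + 952.381ms (1)
3. 1904.762ms @ 2 + 1904.762ms (2)
4. 3809.524ms @ 4 + 544.218ms (4/7)
5. 4353.741ms @ 32/7 + 544.218ms (4/7)
6. 4897.959ms @ 36/7 + 272.109ms (2/7)
7. 5170.068ms @ 38/7 + 272.109ms (2/7)
8. 5442.177ms @ 40/7 + 544.218ms (4/7)
9. 5986.395ms @ 44/7 + 544.218ms (4/7)
10. 6530.612ms @ 48/7 + 544.218ms (4/7)
11. 7074.83ms @ 52/7 + 544.218ms (4/7)

note 4 onset = 4b = 3809.524ms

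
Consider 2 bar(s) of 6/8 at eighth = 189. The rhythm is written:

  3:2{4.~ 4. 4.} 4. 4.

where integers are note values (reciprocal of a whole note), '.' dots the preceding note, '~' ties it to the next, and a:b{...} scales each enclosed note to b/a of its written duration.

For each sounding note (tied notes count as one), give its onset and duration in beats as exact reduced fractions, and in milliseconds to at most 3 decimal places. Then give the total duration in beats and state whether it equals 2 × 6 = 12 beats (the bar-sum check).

1) 0.0ms=0b +1269.841ms=4b
2) 1269.841ms=4b +634.921ms=2b
3) 1904.762ms=6b +952.381ms=3b
4) 2857.143ms=9b +952.381ms=3b
Σ=12b of 12 (189bpm 6/8) — PASS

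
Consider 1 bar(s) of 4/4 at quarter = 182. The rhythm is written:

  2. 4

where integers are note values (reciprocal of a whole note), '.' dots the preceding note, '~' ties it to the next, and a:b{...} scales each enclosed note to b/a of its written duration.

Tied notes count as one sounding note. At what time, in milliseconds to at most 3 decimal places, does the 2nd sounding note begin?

note 2 onset = 3b = 989.011ms

1. 0.0ms @ 0 + 989.011ms (3)
2. 989.011ms @ 3 + 329.67ms (1)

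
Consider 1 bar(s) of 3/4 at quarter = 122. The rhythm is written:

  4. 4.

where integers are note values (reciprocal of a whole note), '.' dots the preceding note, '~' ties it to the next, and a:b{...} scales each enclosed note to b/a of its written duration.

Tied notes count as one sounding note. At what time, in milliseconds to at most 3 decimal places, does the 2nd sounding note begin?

1. 0.0ms @ 0 + 737.705ms (3/2)
2. 737.705ms @ 3/2 + 737.705ms (3/2)

note 2 onset = 3/2b = 737.705ms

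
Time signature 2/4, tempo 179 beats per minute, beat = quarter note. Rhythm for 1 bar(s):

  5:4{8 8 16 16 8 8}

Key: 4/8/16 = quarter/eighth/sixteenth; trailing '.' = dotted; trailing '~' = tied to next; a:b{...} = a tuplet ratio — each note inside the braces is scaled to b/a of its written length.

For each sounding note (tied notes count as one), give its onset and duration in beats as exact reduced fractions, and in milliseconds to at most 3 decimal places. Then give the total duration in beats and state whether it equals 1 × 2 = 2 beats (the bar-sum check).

1) 0.0ms=0b +134.078ms=2/5b
2) 134.078ms=2/5b +134.078ms=2/5b
3) 268.156ms=4/5b +67.039ms=1/5b
4) 335.196ms=1b +67.039ms=1/5b
5) 402.235ms=6/5b +134.078ms=2/5b
6) 536.313ms=8/5b +134.078ms=2/5b
Σ=2b of 2 (179bpm 2/4) — PASS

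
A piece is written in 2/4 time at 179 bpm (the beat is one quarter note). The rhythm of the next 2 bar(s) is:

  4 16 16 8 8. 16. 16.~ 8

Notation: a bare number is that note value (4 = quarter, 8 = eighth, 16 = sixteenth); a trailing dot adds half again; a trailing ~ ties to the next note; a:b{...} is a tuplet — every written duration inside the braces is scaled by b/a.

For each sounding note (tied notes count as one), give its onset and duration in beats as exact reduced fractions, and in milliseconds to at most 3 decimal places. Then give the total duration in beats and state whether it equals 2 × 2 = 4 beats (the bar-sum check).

1) 0.0ms=0b +335.196ms=1b
2) 335.196ms=1b +83.799ms=1/4b
3) 418.994ms=5/4b +83.799ms=1/4b
4) 502.793ms=3/2b +167.598ms=1/2b
5) 670.391ms=2b +251.397ms=3/4b
6) 921.788ms=11/4b +125.698ms=3/8b
7) 1047.486ms=25/8b +293.296ms=7/8b
Σ=4b of 4 (179bpm 2/4) — PASS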